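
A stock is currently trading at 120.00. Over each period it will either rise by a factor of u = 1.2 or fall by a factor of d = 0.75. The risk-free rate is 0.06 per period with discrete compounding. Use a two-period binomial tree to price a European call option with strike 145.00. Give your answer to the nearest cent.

Risk-neutral probability p = (1 + 0.06 − 0.75)/(1.2 − 0.75) = 0.3100/0.4500 = 0.6889
Terminal stock prices: S_uu = 172.8, S_ud = 108, S_dd = 67.5
Terminal payoffs (S − K): max(27.8, 0) = 27.8, max(-37, 0) = 0, max(-77.5, 0) = 0
Node u (S = 144): V_u = 1/1.06·[0.6889·27.8000 + 0.3111·0.0000] = 18.0671
Node d (S = 90): V_d = 1/1.06·[0.6889·0.0000 + 0.3111·0.0000] = 0.0000
Node 0 (S = 120): V_0 = 1/1.06·[0.6889·18.0671 + 0.3111·0.0000] = 11.7417

11.74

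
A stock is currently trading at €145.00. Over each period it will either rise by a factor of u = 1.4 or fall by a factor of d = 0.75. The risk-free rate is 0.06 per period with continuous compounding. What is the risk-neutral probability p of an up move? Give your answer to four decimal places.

p = 0.4797

Risk-neutral probability p = (e^0.06 − 0.75)/(1.4 − 0.75) = 0.3118/0.6500 = 0.4797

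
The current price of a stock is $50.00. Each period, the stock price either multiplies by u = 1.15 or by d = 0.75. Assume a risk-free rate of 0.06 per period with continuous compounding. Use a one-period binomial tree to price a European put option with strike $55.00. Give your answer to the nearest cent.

Risk-neutral probability p = (e^0.06 − 0.75)/(1.15 − 0.75) = 0.3118/0.4000 = 0.7796
Terminal stock prices: S_u = 57.5, S_d = 37.5
Terminal payoffs (K − S): max(-2.5, 0) = 0, max(17.5, 0) = 17.5
Node 0 (S = 50): V_0 = e^(−0.06)·[0.7796·0.0000 + 0.2204·17.5000] = 3.6325

$3.63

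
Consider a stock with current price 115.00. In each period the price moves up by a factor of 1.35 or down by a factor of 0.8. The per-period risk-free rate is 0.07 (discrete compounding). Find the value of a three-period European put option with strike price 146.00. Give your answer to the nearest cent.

23.92

Risk-neutral probability p = (1 + 0.07 − 0.8)/(1.35 − 0.8) = 0.2700/0.5500 = 0.4909
Terminal stock prices: S_uuu = 282.9, S_uud = 167.7, S_udd = 99.36, S_ddd = 58.88
Terminal payoffs (K − S): max(-136.9, 0) = 0, max(-21.67, 0) = 0, max(46.64, 0) = 46.64, max(87.12, 0) = 87.12
Node uu (S = 209.6): V_uu = 1/1.07·[0.4909·0.0000 + 0.5091·0.0000] = 0.0000
Node ud (S = 124.2): V_ud = 1/1.07·[0.4909·0.0000 + 0.5091·46.6400] = 22.1907
Node dd (S = 73.6): V_dd = 1/1.07·[0.4909·46.6400 + 0.5091·87.1200] = 62.8486
Node u (S = 155.2): V_u = 1/1.07·[0.4909·0.0000 + 0.5091·22.1907] = 10.5580
Node d (S = 92): V_d = 1/1.07·[0.4909·22.1907 + 0.5091·62.8486] = 40.0834
Node 0 (S = 115): V_0 = 1/1.07·[0.4909·10.5580 + 0.5091·40.0834] = 23.9151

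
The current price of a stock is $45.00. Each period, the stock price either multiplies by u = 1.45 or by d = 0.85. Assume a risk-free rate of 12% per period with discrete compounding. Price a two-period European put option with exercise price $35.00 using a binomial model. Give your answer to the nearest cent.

$0.60

Risk-neutral probability p = (1 + 0.12 − 0.85)/(1.45 − 0.85) = 0.2700/0.6000 = 0.4500
Terminal stock prices: S_uu = 94.61, S_ud = 55.46, S_dd = 32.51
Terminal payoffs (K − S): max(-59.61, 0) = 0, max(-20.46, 0) = 0, max(2.488, 0) = 2.488
Node u (S = 65.25): V_u = 1/1.12·[0.4500·0.0000 + 0.5500·0.0000] = 0.0000
Node d (S = 38.25): V_d = 1/1.12·[0.4500·0.0000 + 0.5500·2.4875] = 1.2215
Node 0 (S = 45): V_0 = 1/1.12·[0.4500·0.0000 + 0.5500·1.2215] = 0.5999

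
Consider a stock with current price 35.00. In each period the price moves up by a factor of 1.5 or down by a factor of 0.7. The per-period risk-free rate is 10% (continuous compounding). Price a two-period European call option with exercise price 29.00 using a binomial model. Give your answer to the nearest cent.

Risk-neutral probability p = (e^0.1 − 0.7)/(1.5 − 0.7) = 0.4052/0.8000 = 0.5065
Terminal stock prices: S_uu = 78.75, S_ud = 36.75, S_dd = 17.15
Terminal payoffs (S − K): max(49.75, 0) = 49.75, max(7.75, 0) = 7.75, max(-11.85, 0) = 0
Node u (S = 52.5): V_u = e^(−0.1)·[0.5065·49.7500 + 0.4935·7.7500] = 26.2597
Node d (S = 24.5): V_d = e^(−0.1)·[0.5065·7.7500 + 0.4935·0.0000] = 3.5516
Node 0 (S = 35): V_0 = e^(−0.1)·[0.5065·26.2597 + 0.4935·3.5516] = 13.6200

13.62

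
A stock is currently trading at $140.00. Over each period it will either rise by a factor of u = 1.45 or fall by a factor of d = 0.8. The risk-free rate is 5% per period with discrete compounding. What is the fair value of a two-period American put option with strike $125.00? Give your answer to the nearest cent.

$12.16

Risk-neutral probability p = (1 + 0.05 − 0.8)/(1.45 − 0.8) = 0.2500/0.6500 = 0.3846
Terminal stock prices: S_uu = 294.4, S_ud = 162.4, S_dd = 89.6
Terminal payoffs (K − S): max(-169.4, 0) = 0, max(-37.4, 0) = 0, max(35.4, 0) = 35.4
Node u (S = 203): continuation = 1/1.05·[0.3846·0.0000 + 0.6154·0.0000] = 0.0000; exercise value = 0.0000 ≤ continuation, so V_u = 0.0000
Node d (S = 112): continuation = 1/1.05·[0.3846·0.0000 + 0.6154·35.4000] = 20.7473; exercise value = 13.0000 ≤ continuation, so V_d = 20.7473
Node 0 (S = 140): continuation = 1/1.05·[0.3846·0.0000 + 0.6154·20.7473] = 12.1596; exercise value = 0.0000 ≤ continuation, so V_0 = 12.1596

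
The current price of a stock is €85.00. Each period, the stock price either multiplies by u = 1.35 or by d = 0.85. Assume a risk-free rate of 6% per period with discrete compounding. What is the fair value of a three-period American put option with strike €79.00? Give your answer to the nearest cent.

Risk-neutral probability p = (1 + 0.06 − 0.85)/(1.35 − 0.85) = 0.2100/0.5000 = 0.4200
Terminal stock prices: S_uuu = 209.1, S_uud = 131.7, S_udd = 82.91, S_ddd = 52.2
Terminal payoffs (K − S): max(-130.1, 0) = 0, max(-52.68, 0) = 0, max(-3.907, 0) = 0, max(26.8, 0) = 26.8
Node uu (S = 154.9): continuation = 1/1.06·[0.4200·0.0000 + 0.5800·0.0000] = 0.0000; exercise value = 0.0000 ≤ continuation, so V_uu = 0.0000
Node ud (S = 97.54): continuation = 1/1.06·[0.4200·0.0000 + 0.5800·0.0000] = 0.0000; exercise value = 0.0000 ≤ continuation, so V_ud = 0.0000
Node dd (S = 61.41): continuation = 1/1.06·[0.4200·0.0000 + 0.5800·26.7994] = 14.6638; exercise value = 17.5875 > continuation, so V_dd = 17.5875 (exercise)
Node u (S = 114.8): continuation = 1/1.06·[0.4200·0.0000 + 0.5800·0.0000] = 0.0000; exercise value = 0.0000 ≤ continuation, so V_u = 0.0000
Node d (S = 72.25): continuation = 1/1.06·[0.4200·0.0000 + 0.5800·17.5875] = 9.6233; exercise value = 6.7500 ≤ continuation, so V_d = 9.6233
Node 0 (S = 85): continuation = 1/1.06·[0.4200·0.0000 + 0.5800·9.6233] = 5.2656; exercise value = 0.0000 ≤ continuation, so V_0 = 5.2656

€5.27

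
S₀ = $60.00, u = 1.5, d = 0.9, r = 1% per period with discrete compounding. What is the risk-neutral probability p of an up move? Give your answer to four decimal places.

Risk-neutral probability p = (1 + 0.01 − 0.9)/(1.5 − 0.9) = 0.1100/0.6000 = 0.1833

p = 0.1833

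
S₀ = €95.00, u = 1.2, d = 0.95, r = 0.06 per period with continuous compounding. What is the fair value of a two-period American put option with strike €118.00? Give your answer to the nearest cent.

Risk-neutral probability p = (e^0.06 − 0.95)/(1.2 − 0.95) = 0.1118/0.2500 = 0.4473
Terminal stock prices: S_uu = 136.8, S_ud = 108.3, S_dd = 85.74
Terminal payoffs (K − S): max(-18.8, 0) = 0, max(9.7, 0) = 9.7, max(32.26, 0) = 32.26
Node u (S = 114): continuation = e^(−0.06)·[0.4473·0.0000 + 0.5527·9.7000] = 5.0486; exercise value = 4.0000 ≤ continuation, so V_u = 5.0486
Node d (S = 90.25): continuation = e^(−0.06)·[0.4473·9.7000 + 0.5527·32.2625] = 20.8782; exercise value = 27.7500 > continuation, so V_d = 27.7500 (exercise)
Node 0 (S = 95): continuation = e^(−0.06)·[0.4473·5.0486 + 0.5527·27.7500] = 16.5700; exercise value = 23.0000 > continuation, so V_0 = 23.0000 (exercise)

€23.00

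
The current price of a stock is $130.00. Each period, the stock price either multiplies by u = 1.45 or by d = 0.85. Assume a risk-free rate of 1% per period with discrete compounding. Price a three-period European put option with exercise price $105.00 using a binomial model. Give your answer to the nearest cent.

Risk-neutral probability p = (1 + 0.01 − 0.85)/(1.45 − 0.85) = 0.1600/0.6000 = 0.2667
Terminal stock prices: S_uuu = 396.3, S_uud = 232.3, S_udd = 136.2, S_ddd = 79.84
Terminal payoffs (K − S): max(-291.3, 0) = 0, max(-127.3, 0) = 0, max(-31.19, 0) = 0, max(25.16, 0) = 25.16
Node uu (S = 273.3): V_uu = 1/1.01·[0.2667·0.0000 + 0.7333·0.0000] = 0.0000
Node ud (S = 160.2): V_ud = 1/1.01·[0.2667·0.0000 + 0.7333·0.0000] = 0.0000
Node dd (S = 93.92): V_dd = 1/1.01·[0.2667·0.0000 + 0.7333·25.1638] = 18.2707
Node u (S = 188.5): V_u = 1/1.01·[0.2667·0.0000 + 0.7333·0.0000] = 0.0000
Node d (S = 110.5): V_d = 1/1.01·[0.2667·0.0000 + 0.7333·18.2707] = 13.2659
Node 0 (S = 130): V_0 = 1/1.01·[0.2667·0.0000 + 0.7333·13.2659] = 9.6320

$9.63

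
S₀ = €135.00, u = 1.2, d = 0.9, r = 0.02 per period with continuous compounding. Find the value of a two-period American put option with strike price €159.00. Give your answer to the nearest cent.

€25.08

Risk-neutral probability p = (e^0.02 − 0.9)/(1.2 − 0.9) = 0.1202/0.3000 = 0.4007
Terminal stock prices: S_uu = 194.4, S_ud = 145.8, S_dd = 109.4
Terminal payoffs (K − S): max(-35.4, 0) = 0, max(13.2, 0) = 13.2, max(49.65, 0) = 49.65
Node u (S = 162): continuation = e^(−0.02)·[0.4007·0.0000 + 0.5993·13.2000] = 7.7545; exercise value = 0.0000 ≤ continuation, so V_u = 7.7545
Node d (S = 121.5): continuation = e^(−0.02)·[0.4007·13.2000 + 0.5993·49.6500] = 34.3516; exercise value = 37.5000 > continuation, so V_d = 37.5000 (exercise)
Node 0 (S = 135): continuation = e^(−0.02)·[0.4007·7.7545 + 0.5993·37.5000] = 25.0753; exercise value = 24.0000 ≤ continuation, so V_0 = 25.0753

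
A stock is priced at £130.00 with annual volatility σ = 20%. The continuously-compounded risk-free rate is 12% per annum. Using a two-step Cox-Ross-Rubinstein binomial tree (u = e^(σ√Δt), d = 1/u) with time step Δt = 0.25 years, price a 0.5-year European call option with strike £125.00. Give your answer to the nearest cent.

£14.71

CRR parameters: u = e^(σ√Δt) = e^(0.2·√0.25) = 1.1052, d = 1/u = 0.9048
Per-period rate: rΔt = 0.12·0.25 = 0.03, so R = e^0.03 = 1.0305
Risk-neutral probability p = (e^0.03 − 0.9048)/(1.1052 − 0.9048) = 0.1256/0.2003 = 0.6270
Terminal stock prices: S_uu = 158.8, S_ud = 130, S_dd = 106.4
Terminal payoffs (S − K): max(33.78, 0) = 33.78, max(5, 0) = 5, max(-18.57, 0) = 0
Node u (S = 143.7): V_u = e^(−0.03)·[0.6270·33.7824 + 0.3730·5.0000] = 22.3665
Node d (S = 117.6): V_d = e^(−0.03)·[0.6270·5.0000 + 0.3730·0.0000] = 3.0425
Node 0 (S = 130): V_0 = e^(−0.03)·[0.6270·22.3665 + 0.3730·3.0425] = 14.7114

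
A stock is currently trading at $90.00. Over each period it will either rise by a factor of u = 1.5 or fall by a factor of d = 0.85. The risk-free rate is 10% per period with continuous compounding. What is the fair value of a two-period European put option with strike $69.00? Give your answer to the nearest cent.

$1.20

Risk-neutral probability p = (e^0.1 − 0.85)/(1.5 − 0.85) = 0.2552/0.6500 = 0.3926
Terminal stock prices: S_uu = 202.5, S_ud = 114.8, S_dd = 65.02
Terminal payoffs (K − S): max(-133.5, 0) = 0, max(-45.75, 0) = 0, max(3.975, 0) = 3.975
Node u (S = 135): V_u = e^(−0.1)·[0.3926·0.0000 + 0.6074·0.0000] = 0.0000
Node d (S = 76.5): V_d = e^(−0.1)·[0.3926·0.0000 + 0.6074·3.9750] = 2.1848
Node 0 (S = 90): V_0 = e^(−0.1)·[0.3926·0.0000 + 0.6074·2.1848] = 1.2008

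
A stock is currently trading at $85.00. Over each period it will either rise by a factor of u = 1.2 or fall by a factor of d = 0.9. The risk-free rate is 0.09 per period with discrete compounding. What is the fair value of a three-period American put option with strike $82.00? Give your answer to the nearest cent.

$1.85

Risk-neutral probability p = (1 + 0.09 − 0.9)/(1.2 − 0.9) = 0.1900/0.3000 = 0.6333
Terminal stock prices: S_uuu = 146.9, S_uud = 110.2, S_udd = 82.62, S_ddd = 61.97
Terminal payoffs (K − S): max(-64.88, 0) = 0, max(-28.16, 0) = 0, max(-0.62, 0) = 0, max(20.03, 0) = 20.03
Node uu (S = 122.4): continuation = 1/1.09·[0.6333·0.0000 + 0.3667·0.0000] = 0.0000; exercise value = 0.0000 ≤ continuation, so V_uu = 0.0000
Node ud (S = 91.8): continuation = 1/1.09·[0.6333·0.0000 + 0.3667·0.0000] = 0.0000; exercise value = 0.0000 ≤ continuation, so V_ud = 0.0000
Node dd (S = 68.85): continuation = 1/1.09·[0.6333·0.0000 + 0.3667·20.0350] = 6.7396; exercise value = 13.1500 > continuation, so V_dd = 13.1500 (exercise)
Node u (S = 102): continuation = 1/1.09·[0.6333·0.0000 + 0.3667·0.0000] = 0.0000; exercise value = 0.0000 ≤ continuation, so V_u = 0.0000
Node d (S = 76.5): continuation = 1/1.09·[0.6333·0.0000 + 0.3667·13.1500] = 4.4235; exercise value = 5.5000 > continuation, so V_d = 5.5000 (exercise)
Node 0 (S = 85): continuation = 1/1.09·[0.6333·0.0000 + 0.3667·5.5000] = 1.8502; exercise value = 0.0000 ≤ continuation, so V_0 = 1.8502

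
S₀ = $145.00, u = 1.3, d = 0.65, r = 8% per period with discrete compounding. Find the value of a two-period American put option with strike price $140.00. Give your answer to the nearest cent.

$17.69

Risk-neutral probability p = (1 + 0.08 − 0.65)/(1.3 − 0.65) = 0.4300/0.6500 = 0.6615
Terminal stock prices: S_uu = 245.1, S_ud = 122.5, S_dd = 61.26
Terminal payoffs (K − S): max(-105.1, 0) = 0, max(17.47, 0) = 17.47, max(78.74, 0) = 78.74
Node u (S = 188.5): continuation = 1/1.08·[0.6615·0.0000 + 0.3385·17.4750] = 5.4765; exercise value = 0.0000 ≤ continuation, so V_u = 5.4765
Node d (S = 94.25): continuation = 1/1.08·[0.6615·17.4750 + 0.3385·78.7375] = 35.3796; exercise value = 45.7500 > continuation, so V_d = 45.7500 (exercise)
Node 0 (S = 145): continuation = 1/1.08·[0.6615·5.4765 + 0.3385·45.7500] = 17.6922; exercise value = 0.0000 ≤ continuation, so V_0 = 17.6922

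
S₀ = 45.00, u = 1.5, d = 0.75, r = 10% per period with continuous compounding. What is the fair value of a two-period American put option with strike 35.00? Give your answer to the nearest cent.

Risk-neutral probability p = (e^0.1 − 0.75)/(1.5 − 0.75) = 0.3552/0.7500 = 0.4736
Terminal stock prices: S_uu = 101.2, S_ud = 50.62, S_dd = 25.31
Terminal payoffs (K − S): max(-66.25, 0) = 0, max(-15.62, 0) = 0, max(9.688, 0) = 9.688
Node u (S = 67.5): continuation = e^(−0.1)·[0.4736·0.0000 + 0.5264·0.0000] = 0.0000; exercise value = 0.0000 ≤ continuation, so V_u = 0.0000
Node d (S = 33.75): continuation = e^(−0.1)·[0.4736·0.0000 + 0.5264·9.6875] = 4.6146; exercise value = 1.2500 ≤ continuation, so V_d = 4.6146
Node 0 (S = 45): continuation = e^(−0.1)·[0.4736·0.0000 + 0.5264·4.6146] = 2.1981; exercise value = 0.0000 ≤ continuation, so V_0 = 2.1981

2.20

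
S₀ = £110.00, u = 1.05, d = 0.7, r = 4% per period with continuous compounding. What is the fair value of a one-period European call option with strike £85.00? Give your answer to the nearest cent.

Risk-neutral probability p = (e^0.04 − 0.7)/(1.05 − 0.7) = 0.3408/0.3500 = 0.9737
Terminal stock prices: S_u = 115.5, S_d = 77
Terminal payoffs (S − K): max(30.5, 0) = 30.5, max(-8, 0) = 0
Node 0 (S = 110): V_0 = e^(−0.04)·[0.9737·30.5000 + 0.0263·0.0000] = 28.5347

£28.53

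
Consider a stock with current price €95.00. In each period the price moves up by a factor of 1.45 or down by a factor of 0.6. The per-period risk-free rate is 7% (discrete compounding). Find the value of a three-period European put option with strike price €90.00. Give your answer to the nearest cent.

€16.00

Risk-neutral probability p = (1 + 0.07 − 0.6)/(1.45 − 0.6) = 0.4700/0.8500 = 0.5529
Terminal stock prices: S_uuu = 289.6, S_uud = 119.8, S_udd = 49.59, S_ddd = 20.52
Terminal payoffs (K − S): max(-199.6, 0) = 0, max(-29.84, 0) = 0, max(40.41, 0) = 40.41, max(69.48, 0) = 69.48
Node uu (S = 199.7): V_uu = 1/1.07·[0.5529·0.0000 + 0.4471·0.0000] = 0.0000
Node ud (S = 82.65): V_ud = 1/1.07·[0.5529·0.0000 + 0.4471·40.4100] = 16.8838
Node dd (S = 34.2): V_dd = 1/1.07·[0.5529·40.4100 + 0.4471·69.4800] = 49.9121
Node u (S = 137.8): V_u = 1/1.07·[0.5529·0.0000 + 0.4471·16.8838] = 7.0542
Node d (S = 57): V_d = 1/1.07·[0.5529·16.8838 + 0.4471·49.9121] = 29.5789
Node 0 (S = 95): V_0 = 1/1.07·[0.5529·7.0542 + 0.4471·29.5789] = 16.0038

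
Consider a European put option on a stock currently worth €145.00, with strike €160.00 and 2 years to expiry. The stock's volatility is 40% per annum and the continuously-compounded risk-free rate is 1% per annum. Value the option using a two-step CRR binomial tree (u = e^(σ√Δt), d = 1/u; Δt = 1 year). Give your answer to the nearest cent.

CRR parameters: u = e^(σ√Δt) = e^(0.4·√1) = 1.4918, d = 1/u = 0.6703
Per-period rate: rΔt = 0.01·1 = 0.01, so R = e^0.01 = 1.0101
Risk-neutral probability p = (e^0.01 − 0.6703)/(1.4918 − 0.6703) = 0.3397/0.8215 = 0.4135
Terminal stock prices: S_uu = 322.7, S_ud = 145, S_dd = 65.15
Terminal payoffs (K − S): max(-162.7, 0) = 0, max(15, 0) = 15, max(94.85, 0) = 94.85
Node u (S = 216.3): V_u = e^(−0.01)·[0.4135·0.0000 + 0.5865·15.0000] = 8.7093
Node d (S = 97.2): V_d = e^(−0.01)·[0.4135·15.0000 + 0.5865·94.8473] = 61.2116
Node 0 (S = 145): V_0 = e^(−0.01)·[0.4135·8.7093 + 0.5865·61.2116] = 39.1064

€39.11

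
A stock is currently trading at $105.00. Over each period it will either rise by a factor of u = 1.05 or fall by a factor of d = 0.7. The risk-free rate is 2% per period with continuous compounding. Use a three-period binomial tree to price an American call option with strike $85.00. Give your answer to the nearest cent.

Risk-neutral probability p = (e^0.02 − 0.7)/(1.05 − 0.7) = 0.3202/0.3500 = 0.9149
Terminal stock prices: S_uuu = 121.6, S_uud = 81.03, S_udd = 54.02, S_ddd = 36.01
Terminal payoffs (S − K): max(36.55, 0) = 36.55, max(-3.966, 0) = 0, max(-30.98, 0) = 0, max(-48.99, 0) = 0
Node uu (S = 115.8): continuation = e^(−0.02)·[0.9149·36.5506 + 0.0851·0.0000] = 32.7766; exercise value = 30.7625 ≤ continuation, so V_uu = 32.7766
Node ud (S = 77.17): continuation = e^(−0.02)·[0.9149·0.0000 + 0.0851·0.0000] = 0.0000; exercise value = 0.0000 ≤ continuation, so V_ud = 0.0000
Node dd (S = 51.45): continuation = e^(−0.02)·[0.9149·0.0000 + 0.0851·0.0000] = 0.0000; exercise value = 0.0000 ≤ continuation, so V_dd = 0.0000
Node u (S = 110.2): continuation = e^(−0.02)·[0.9149·32.7766 + 0.0851·0.0000] = 29.3923; exercise value = 25.2500 ≤ continuation, so V_u = 29.3923
Node d (S = 73.5): continuation = e^(−0.02)·[0.9149·0.0000 + 0.0851·0.0000] = 0.0000; exercise value = 0.0000 ≤ continuation, so V_d = 0.0000
Node 0 (S = 105): continuation = e^(−0.02)·[0.9149·29.3923 + 0.0851·0.0000] = 26.3574; exercise value = 20.0000 ≤ continuation, so V_0 = 26.3574

$26.36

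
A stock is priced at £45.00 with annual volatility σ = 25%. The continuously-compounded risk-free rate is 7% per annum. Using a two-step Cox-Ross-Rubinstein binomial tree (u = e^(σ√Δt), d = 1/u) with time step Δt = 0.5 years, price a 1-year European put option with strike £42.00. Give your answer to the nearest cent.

£1.91

CRR parameters: u = e^(σ√Δt) = e^(0.25·√0.5) = 1.1934, d = 1/u = 0.8380
Per-period rate: rΔt = 0.07·0.5 = 0.035, so R = e^0.035 = 1.0356
Risk-neutral probability p = (e^0.035 − 0.8380)/(1.1934 − 0.8380) = 0.1977/0.3554 = 0.5561
Terminal stock prices: S_uu = 64.09, S_ud = 45, S_dd = 31.6
Terminal payoffs (K − S): max(-22.09, 0) = 0, max(-3, 0) = 0, max(10.4, 0) = 10.4
Node u (S = 53.7): V_u = e^(−0.035)·[0.5561·0.0000 + 0.4439·0.0000] = 0.0000
Node d (S = 37.71): V_d = e^(−0.035)·[0.5561·0.0000 + 0.4439·10.4015] = 4.4580
Node 0 (S = 45): V_0 = e^(−0.035)·[0.5561·0.0000 + 0.4439·4.4580] = 1.9106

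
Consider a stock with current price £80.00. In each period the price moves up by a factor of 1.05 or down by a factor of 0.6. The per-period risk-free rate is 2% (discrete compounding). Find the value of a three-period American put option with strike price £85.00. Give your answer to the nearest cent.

Risk-neutral probability p = (1 + 0.02 − 0.6)/(1.05 − 0.6) = 0.4200/0.4500 = 0.9333
Terminal stock prices: S_uuu = 92.61, S_uud = 52.92, S_udd = 30.24, S_ddd = 17.28
Terminal payoffs (K − S): max(-7.61, 0) = 0, max(32.08, 0) = 32.08, max(54.76, 0) = 54.76, max(67.72, 0) = 67.72
Node uu (S = 88.2): continuation = 1/1.02·[0.9333·0.0000 + 0.0667·32.0800] = 2.0967; exercise value = 0.0000 ≤ continuation, so V_uu = 2.0967
Node ud (S = 50.4): continuation = 1/1.02·[0.9333·32.0800 + 0.0667·54.7600] = 32.9333; exercise value = 34.6000 > continuation, so V_ud = 34.6000 (exercise)
Node dd (S = 28.8): continuation = 1/1.02·[0.9333·54.7600 + 0.0667·67.7200] = 54.5333; exercise value = 56.2000 > continuation, so V_dd = 56.2000 (exercise)
Node u (S = 84): continuation = 1/1.02·[0.9333·2.0967 + 0.0667·34.6000] = 4.1800; exercise value = 1.0000 ≤ continuation, so V_u = 4.1800
Node d (S = 48): continuation = 1/1.02·[0.9333·34.6000 + 0.0667·56.2000] = 35.3333; exercise value = 37.0000 > continuation, so V_d = 37.0000 (exercise)
Node 0 (S = 80): continuation = 1/1.02·[0.9333·4.1800 + 0.0667·37.0000] = 6.2432; exercise value = 5.0000 ≤ continuation, so V_0 = 6.2432

£6.24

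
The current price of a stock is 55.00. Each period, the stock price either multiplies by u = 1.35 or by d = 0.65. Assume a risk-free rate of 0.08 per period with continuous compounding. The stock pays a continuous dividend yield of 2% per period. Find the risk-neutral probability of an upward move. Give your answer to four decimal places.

Per-period risk-free factor R = e^0.08 = 1.0833; dividend-adjusted growth = e^(0.08−0.02) = 1.0618.
Risk-neutral probability p = (1.0618 − 0.65)/(1.35 − 0.65) = 0.4118/0.7000 = 0.5883

p = 0.5883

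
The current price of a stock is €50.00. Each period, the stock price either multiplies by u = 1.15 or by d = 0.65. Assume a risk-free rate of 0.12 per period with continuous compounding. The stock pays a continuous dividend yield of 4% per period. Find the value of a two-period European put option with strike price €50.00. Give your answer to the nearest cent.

€2.70

Per-period risk-free factor R = e^0.12 = 1.1275; dividend-adjusted growth = e^(0.12−0.04) = 1.0833.
Risk-neutral probability p = (1.0833 − 0.65)/(1.15 − 0.65) = 0.4333/0.5000 = 0.8666
Terminal stock prices: S_uu = 66.12, S_ud = 37.38, S_dd = 21.13
Terminal payoffs (K − S): max(-16.12, 0) = 0, max(12.62, 0) = 12.62, max(28.87, 0) = 28.87
Node u (S = 57.5): V_u = e^(−0.12)·[0.8666·0.0000 + 0.1334·12.6250] = 1.4940
Node d (S = 32.5): V_d = e^(−0.12)·[0.8666·12.6250 + 0.1334·28.8750] = 13.1204
Node 0 (S = 50): V_0 = e^(−0.12)·[0.8666·1.4940 + 0.1334·13.1204] = 2.7009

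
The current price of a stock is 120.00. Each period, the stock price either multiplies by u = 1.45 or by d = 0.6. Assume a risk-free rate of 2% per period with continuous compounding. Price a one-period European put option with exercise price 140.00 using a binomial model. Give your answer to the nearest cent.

Risk-neutral probability p = (e^0.02 − 0.6)/(1.45 − 0.6) = 0.4202/0.8500 = 0.4944
Terminal stock prices: S_u = 174, S_d = 72
Terminal payoffs (K − S): max(-34, 0) = 0, max(68, 0) = 68
Node 0 (S = 120): V_0 = e^(−0.02)·[0.4944·0.0000 + 0.5056·68.0000] = 33.7030

33.70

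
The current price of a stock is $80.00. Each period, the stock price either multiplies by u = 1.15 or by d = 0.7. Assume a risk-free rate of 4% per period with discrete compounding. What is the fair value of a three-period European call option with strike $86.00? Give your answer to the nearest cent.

$13.68

Risk-neutral probability p = (1 + 0.04 − 0.7)/(1.15 − 0.7) = 0.3400/0.4500 = 0.7556
Terminal stock prices: S_uuu = 121.7, S_uud = 74.06, S_udd = 45.08, S_ddd = 27.44
Terminal payoffs (S − K): max(35.67, 0) = 35.67, max(-11.94, 0) = 0, max(-40.92, 0) = 0, max(-58.56, 0) = 0
Node uu (S = 105.8): V_uu = 1/1.04·[0.7556·35.6700 + 0.2444·0.0000] = 25.9141
Node ud (S = 64.4): V_ud = 1/1.04·[0.7556·0.0000 + 0.2444·0.0000] = 0.0000
Node dd (S = 39.2): V_dd = 1/1.04·[0.7556·0.0000 + 0.2444·0.0000] = 0.0000
Node u (S = 92): V_u = 1/1.04·[0.7556·25.9141 + 0.2444·0.0000] = 18.8265
Node d (S = 56): V_d = 1/1.04·[0.7556·0.0000 + 0.2444·0.0000] = 0.0000
Node 0 (S = 80): V_0 = 1/1.04·[0.7556·18.8265 + 0.2444·0.0000] = 13.6774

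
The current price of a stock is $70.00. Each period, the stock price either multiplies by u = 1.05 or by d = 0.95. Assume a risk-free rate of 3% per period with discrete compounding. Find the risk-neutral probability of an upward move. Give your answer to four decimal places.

p = 0.8000

Risk-neutral probability p = (1 + 0.03 − 0.95)/(1.05 − 0.95) = 0.0800/0.1000 = 0.8000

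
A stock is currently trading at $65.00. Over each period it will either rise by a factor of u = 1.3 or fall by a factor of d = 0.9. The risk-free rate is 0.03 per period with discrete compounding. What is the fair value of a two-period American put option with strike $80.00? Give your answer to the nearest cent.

Risk-neutral probability p = (1 + 0.03 − 0.9)/(1.3 − 0.9) = 0.1300/0.4000 = 0.3250
Terminal stock prices: S_uu = 109.9, S_ud = 76.05, S_dd = 52.65
Terminal payoffs (K − S): max(-29.85, 0) = 0, max(3.95, 0) = 3.95, max(27.35, 0) = 27.35
Node u (S = 84.5): continuation = 1/1.03·[0.3250·0.0000 + 0.6750·3.9500] = 2.5886; exercise value = 0.0000 ≤ continuation, so V_u = 2.5886
Node d (S = 58.5): continuation = 1/1.03·[0.3250·3.9500 + 0.6750·27.3500] = 19.1699; exercise value = 21.5000 > continuation, so V_d = 21.5000 (exercise)
Node 0 (S = 65): continuation = 1/1.03·[0.3250·2.5886 + 0.6750·21.5000] = 14.9066; exercise value = 15.0000 > continuation, so V_0 = 15.0000 (exercise)

$15.00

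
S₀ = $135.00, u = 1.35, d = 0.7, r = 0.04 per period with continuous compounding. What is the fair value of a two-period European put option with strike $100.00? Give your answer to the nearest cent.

$7.07

Risk-neutral probability p = (e^0.04 − 0.7)/(1.35 − 0.7) = 0.3408/0.6500 = 0.5243
Terminal stock prices: S_uu = 246, S_ud = 127.6, S_dd = 66.15
Terminal payoffs (K − S): max(-146, 0) = 0, max(-27.57, 0) = 0, max(33.85, 0) = 33.85
Node u (S = 182.2): V_u = e^(−0.04)·[0.5243·0.0000 + 0.4757·0.0000] = 0.0000
Node d (S = 94.5): V_d = e^(−0.04)·[0.5243·0.0000 + 0.4757·33.8500] = 15.4703
Node 0 (S = 135): V_0 = e^(−0.04)·[0.5243·0.0000 + 0.4757·15.4703] = 7.0703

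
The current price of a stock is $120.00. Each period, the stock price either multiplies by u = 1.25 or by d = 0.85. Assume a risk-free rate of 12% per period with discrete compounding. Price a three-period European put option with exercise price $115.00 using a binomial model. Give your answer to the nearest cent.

$2.02

Risk-neutral probability p = (1 + 0.12 − 0.85)/(1.25 − 0.85) = 0.2700/0.4000 = 0.6750
Terminal stock prices: S_uuu = 234.4, S_uud = 159.4, S_udd = 108.4, S_ddd = 73.69
Terminal payoffs (K − S): max(-119.4, 0) = 0, max(-44.38, 0) = 0, max(6.625, 0) = 6.625, max(41.31, 0) = 41.31
Node uu (S = 187.5): V_uu = 1/1.12·[0.6750·0.0000 + 0.3250·0.0000] = 0.0000
Node ud (S = 127.5): V_ud = 1/1.12·[0.6750·0.0000 + 0.3250·6.6250] = 1.9224
Node dd (S = 86.7): V_dd = 1/1.12·[0.6750·6.6250 + 0.3250·41.3050] = 15.9786
Node u (S = 150): V_u = 1/1.12·[0.6750·0.0000 + 0.3250·1.9224] = 0.5578
Node d (S = 102): V_d = 1/1.12·[0.6750·1.9224 + 0.3250·15.9786] = 5.7952
Node 0 (S = 120): V_0 = 1/1.12·[0.6750·0.5578 + 0.3250·5.7952] = 2.0179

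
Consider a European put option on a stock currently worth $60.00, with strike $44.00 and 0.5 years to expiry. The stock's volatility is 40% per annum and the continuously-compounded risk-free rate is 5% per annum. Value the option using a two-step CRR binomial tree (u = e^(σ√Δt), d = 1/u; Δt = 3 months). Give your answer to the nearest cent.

$0.99

CRR parameters: u = e^(σ√Δt) = e^(0.4·√0.25) = 1.2214, d = 1/u = 0.8187
Per-period rate: rΔt = 0.05·0.25 = 0.0125, so R = e^0.0125 = 1.0126
Risk-neutral probability p = (e^0.0125 − 0.8187)/(1.2214 − 0.8187) = 0.1938/0.4027 = 0.4814
Terminal stock prices: S_uu = 89.51, S_ud = 60, S_dd = 40.22
Terminal payoffs (K − S): max(-45.51, 0) = 0, max(-16, 0) = 0, max(3.781, 0) = 3.781
Node u (S = 73.28): V_u = e^(−0.0125)·[0.4814·0.0000 + 0.5186·0.0000] = 0.0000
Node d (S = 49.12): V_d = e^(−0.0125)·[0.4814·0.0000 + 0.5186·3.7808] = 1.9364
Node 0 (S = 60): V_0 = e^(−0.0125)·[0.4814·0.0000 + 0.5186·1.9364] = 0.9917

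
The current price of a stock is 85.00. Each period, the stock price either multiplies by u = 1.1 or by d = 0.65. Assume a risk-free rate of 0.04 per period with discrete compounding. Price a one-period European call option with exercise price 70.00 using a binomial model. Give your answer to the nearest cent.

Risk-neutral probability p = (1 + 0.04 − 0.65)/(1.1 − 0.65) = 0.3900/0.4500 = 0.8667
Terminal stock prices: S_u = 93.5, S_d = 55.25
Terminal payoffs (S − K): max(23.5, 0) = 23.5, max(-14.75, 0) = 0
Node 0 (S = 85): V_0 = 1/1.04·[0.8667·23.5000 + 0.1333·0.0000] = 19.5833

19.58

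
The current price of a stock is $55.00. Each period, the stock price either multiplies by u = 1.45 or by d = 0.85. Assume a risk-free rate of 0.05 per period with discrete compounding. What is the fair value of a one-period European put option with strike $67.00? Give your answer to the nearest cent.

$12.86

Risk-neutral probability p = (1 + 0.05 − 0.85)/(1.45 − 0.85) = 0.2000/0.6000 = 0.3333
Terminal stock prices: S_u = 79.75, S_d = 46.75
Terminal payoffs (K − S): max(-12.75, 0) = 0, max(20.25, 0) = 20.25
Node 0 (S = 55): V_0 = 1/1.05·[0.3333·0.0000 + 0.6667·20.2500] = 12.8571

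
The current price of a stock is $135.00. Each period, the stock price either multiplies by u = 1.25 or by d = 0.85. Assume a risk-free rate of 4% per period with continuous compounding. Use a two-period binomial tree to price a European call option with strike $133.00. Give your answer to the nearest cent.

Risk-neutral probability p = (e^0.04 − 0.85)/(1.25 − 0.85) = 0.1908/0.4000 = 0.4770
Terminal stock prices: S_uu = 210.9, S_ud = 143.4, S_dd = 97.54
Terminal payoffs (S − K): max(77.94, 0) = 77.94, max(10.44, 0) = 10.44, max(-35.46, 0) = 0
Node u (S = 168.8): V_u = e^(−0.04)·[0.4770·77.9375 + 0.5230·10.4375] = 40.9650
Node d (S = 114.8): V_d = e^(−0.04)·[0.4770·10.4375 + 0.5230·0.0000] = 4.7837
Node 0 (S = 135): V_0 = e^(−0.04)·[0.4770·40.9650 + 0.5230·4.7837] = 21.1789

$21.18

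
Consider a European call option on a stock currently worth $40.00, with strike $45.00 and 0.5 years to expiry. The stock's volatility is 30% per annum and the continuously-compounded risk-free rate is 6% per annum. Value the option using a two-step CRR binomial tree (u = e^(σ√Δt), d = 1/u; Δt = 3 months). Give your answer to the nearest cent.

$2.29

CRR parameters: u = e^(σ√Δt) = e^(0.3·√0.25) = 1.1618, d = 1/u = 0.8607
Per-period rate: rΔt = 0.06·0.25 = 0.015, so R = e^0.015 = 1.0151
Risk-neutral probability p = (e^0.015 − 0.8607)/(1.1618 − 0.8607) = 0.1544/0.3011 = 0.5128
Terminal stock prices: S_uu = 53.99, S_ud = 40, S_dd = 29.63
Terminal payoffs (S − K): max(8.994, 0) = 8.994, max(-5, 0) = 0, max(-15.37, 0) = 0
Node u (S = 46.47): V_u = e^(−0.015)·[0.5128·8.9944 + 0.4872·0.0000] = 4.5433
Node d (S = 34.43): V_d = e^(−0.015)·[0.5128·0.0000 + 0.4872·0.0000] = 0.0000
Node 0 (S = 40): V_0 = e^(−0.015)·[0.5128·4.5433 + 0.4872·0.0000] = 2.2949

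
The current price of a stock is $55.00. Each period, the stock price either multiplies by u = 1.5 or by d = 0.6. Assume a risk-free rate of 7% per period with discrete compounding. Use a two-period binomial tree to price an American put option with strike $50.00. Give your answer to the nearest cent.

Risk-neutral probability p = (1 + 0.07 − 0.6)/(1.5 − 0.6) = 0.4700/0.9000 = 0.5222
Terminal stock prices: S_uu = 123.8, S_ud = 49.5, S_dd = 19.8
Terminal payoffs (K − S): max(-73.75, 0) = 0, max(0.5, 0) = 0.5, max(30.2, 0) = 30.2
Node u (S = 82.5): continuation = 1/1.07·[0.5222·0.0000 + 0.4778·0.5000] = 0.2233; exercise value = 0.0000 ≤ continuation, so V_u = 0.2233
Node d (S = 33): continuation = 1/1.07·[0.5222·0.5000 + 0.4778·30.2000] = 13.7290; exercise value = 17.0000 > continuation, so V_d = 17.0000 (exercise)
Node 0 (S = 55): continuation = 1/1.07·[0.5222·0.2233 + 0.4778·17.0000] = 7.6998; exercise value = 0.0000 ≤ continuation, so V_0 = 7.6998

$7.70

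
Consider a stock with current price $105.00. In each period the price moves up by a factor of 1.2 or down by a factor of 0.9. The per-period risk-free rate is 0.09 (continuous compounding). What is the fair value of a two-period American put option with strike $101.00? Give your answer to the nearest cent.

$2.10

Risk-neutral probability p = (e^0.09 − 0.9)/(1.2 − 0.9) = 0.1942/0.3000 = 0.6472
Terminal stock prices: S_uu = 151.2, S_ud = 113.4, S_dd = 85.05
Terminal payoffs (K − S): max(-50.2, 0) = 0, max(-12.4, 0) = 0, max(15.95, 0) = 15.95
Node u (S = 126): continuation = e^(−0.09)·[0.6472·0.0000 + 0.3528·0.0000] = 0.0000; exercise value = 0.0000 ≤ continuation, so V_u = 0.0000
Node d (S = 94.5): continuation = e^(−0.09)·[0.6472·0.0000 + 0.3528·15.9500] = 5.1421; exercise value = 6.5000 > continuation, so V_d = 6.5000 (exercise)
Node 0 (S = 105): continuation = e^(−0.09)·[0.6472·0.0000 + 0.3528·6.5000] = 2.0955; exercise value = 0.0000 ≤ continuation, so V_0 = 2.0955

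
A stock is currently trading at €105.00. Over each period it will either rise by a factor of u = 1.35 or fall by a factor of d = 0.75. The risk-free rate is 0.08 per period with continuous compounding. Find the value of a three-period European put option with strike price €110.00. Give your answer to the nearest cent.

€12.38

Risk-neutral probability p = (e^0.08 − 0.75)/(1.35 − 0.75) = 0.3333/0.6000 = 0.5555
Terminal stock prices: S_uuu = 258.3, S_uud = 143.5, S_udd = 79.73, S_ddd = 44.3
Terminal payoffs (K − S): max(-148.3, 0) = 0, max(-33.52, 0) = 0, max(30.27, 0) = 30.27, max(65.7, 0) = 65.7
Node uu (S = 191.4): V_uu = e^(−0.08)·[0.5555·0.0000 + 0.4445·0.0000] = 0.0000
Node ud (S = 106.3): V_ud = e^(−0.08)·[0.5555·0.0000 + 0.4445·30.2656] = 12.4194
Node dd (S = 59.06): V_dd = e^(−0.08)·[0.5555·30.2656 + 0.4445·65.7031] = 42.4803
Node u (S = 141.8): V_u = e^(−0.08)·[0.5555·0.0000 + 0.4445·12.4194] = 5.0962
Node d (S = 78.75): V_d = e^(−0.08)·[0.5555·12.4194 + 0.4445·42.4803] = 23.7999
Node 0 (S = 105): V_0 = e^(−0.08)·[0.5555·5.0962 + 0.4445·23.7999] = 12.3794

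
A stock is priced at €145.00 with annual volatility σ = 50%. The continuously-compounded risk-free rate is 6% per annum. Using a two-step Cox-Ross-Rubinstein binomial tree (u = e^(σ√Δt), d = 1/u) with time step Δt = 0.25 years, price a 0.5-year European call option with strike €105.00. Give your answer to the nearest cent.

CRR parameters: u = e^(σ√Δt) = e^(0.5·√0.25) = 1.2840, d = 1/u = 0.7788
Per-period rate: rΔt = 0.06·0.25 = 0.015, so R = e^0.015 = 1.0151
Risk-neutral probability p = (e^0.015 − 0.7788)/(1.2840 − 0.7788) = 0.2363/0.5052 = 0.4677
Terminal stock prices: S_uu = 239.1, S_ud = 145, S_dd = 87.95
Terminal payoffs (S − K): max(134.1, 0) = 134.1, max(40, 0) = 40, max(-17.05, 0) = 0
Node u (S = 186.2): V_u = e^(−0.015)·[0.4677·134.0646 + 0.5323·40.0000] = 82.7469
Node d (S = 112.9): V_d = e^(−0.015)·[0.4677·40.0000 + 0.5323·0.0000] = 18.4309
Node 0 (S = 145): V_0 = e^(−0.015)·[0.4677·82.7469 + 0.5323·18.4309] = 47.7916

€47.79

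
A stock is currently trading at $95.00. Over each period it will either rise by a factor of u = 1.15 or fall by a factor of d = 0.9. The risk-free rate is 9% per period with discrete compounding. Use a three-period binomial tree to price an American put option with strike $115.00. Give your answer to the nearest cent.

$20.00

Risk-neutral probability p = (1 + 0.09 − 0.9)/(1.15 − 0.9) = 0.1900/0.2500 = 0.7600
Terminal stock prices: S_uuu = 144.5, S_uud = 113.1, S_udd = 88.49, S_ddd = 69.26
Terminal payoffs (K − S): max(-29.48, 0) = 0, max(1.926, 0) = 1.926, max(26.51, 0) = 26.51, max(45.74, 0) = 45.74
Node uu (S = 125.6): continuation = 1/1.09·[0.7600·0.0000 + 0.2400·1.9263] = 0.4241; exercise value = 0.0000 ≤ continuation, so V_uu = 0.4241
Node ud (S = 98.32): continuation = 1/1.09·[0.7600·1.9263 + 0.2400·26.5075] = 7.1796; exercise value = 16.6750 > continuation, so V_ud = 16.6750 (exercise)
Node dd (S = 76.95): continuation = 1/1.09·[0.7600·26.5075 + 0.2400·45.7450] = 28.5546; exercise value = 38.0500 > continuation, so V_dd = 38.0500 (exercise)
Node u (S = 109.2): continuation = 1/1.09·[0.7600·0.4241 + 0.2400·16.6750] = 3.9673; exercise value = 5.7500 > continuation, so V_u = 5.7500 (exercise)
Node d (S = 85.5): continuation = 1/1.09·[0.7600·16.6750 + 0.2400·38.0500] = 20.0046; exercise value = 29.5000 > continuation, so V_d = 29.5000 (exercise)
Node 0 (S = 95): continuation = 1/1.09·[0.7600·5.7500 + 0.2400·29.5000] = 10.5046; exercise value = 20.0000 > continuation, so V_0 = 20.0000 (exercise)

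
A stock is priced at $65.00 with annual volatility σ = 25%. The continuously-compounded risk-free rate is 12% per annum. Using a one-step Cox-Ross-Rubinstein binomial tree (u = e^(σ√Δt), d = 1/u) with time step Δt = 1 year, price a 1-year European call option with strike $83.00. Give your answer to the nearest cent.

$0.28

CRR parameters: u = e^(σ√Δt) = e^(0.25·√1) = 1.2840, d = 1/u = 0.7788
Per-period rate: rΔt = 0.12·1 = 0.12, so R = e^0.12 = 1.1275
Risk-neutral probability p = (e^0.12 − 0.7788)/(1.2840 − 0.7788) = 0.3487/0.5052 = 0.6902
Terminal stock prices: S_u = 83.46, S_d = 50.62
Terminal payoffs (S − K): max(0.4617, 0) = 0.4617, max(-32.38, 0) = 0
Node 0 (S = 65): V_0 = e^(−0.12)·[0.6902·0.4617 + 0.3098·0.0000] = 0.2826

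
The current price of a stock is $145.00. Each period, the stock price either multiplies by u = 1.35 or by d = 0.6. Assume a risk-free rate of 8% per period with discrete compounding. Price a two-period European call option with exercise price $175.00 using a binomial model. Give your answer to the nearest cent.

$31.35

Risk-neutral probability p = (1 + 0.08 − 0.6)/(1.35 − 0.6) = 0.4800/0.7500 = 0.6400
Terminal stock prices: S_uu = 264.3, S_ud = 117.4, S_dd = 52.2
Terminal payoffs (S − K): max(89.26, 0) = 89.26, max(-57.55, 0) = 0, max(-122.8, 0) = 0
Node u (S = 195.8): V_u = 1/1.08·[0.6400·89.2625 + 0.3600·0.0000] = 52.8963
Node d (S = 87): V_d = 1/1.08·[0.6400·0.0000 + 0.3600·0.0000] = 0.0000
Node 0 (S = 145): V_0 = 1/1.08·[0.6400·52.8963 + 0.3600·0.0000] = 31.3460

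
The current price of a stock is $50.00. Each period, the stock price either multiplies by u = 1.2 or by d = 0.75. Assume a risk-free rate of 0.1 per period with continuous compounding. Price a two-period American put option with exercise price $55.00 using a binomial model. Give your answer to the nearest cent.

Risk-neutral probability p = (e^0.1 − 0.75)/(1.2 − 0.75) = 0.3552/0.4500 = 0.7893
Terminal stock prices: S_uu = 72, S_ud = 45, S_dd = 28.12
Terminal payoffs (K − S): max(-17, 0) = 0, max(10, 0) = 10, max(26.88, 0) = 26.88
Node u (S = 60): continuation = e^(−0.1)·[0.7893·0.0000 + 0.2107·10.0000] = 1.9068; exercise value = 0.0000 ≤ continuation, so V_u = 1.9068
Node d (S = 37.5): continuation = e^(−0.1)·[0.7893·10.0000 + 0.2107·26.8750] = 12.2661; exercise value = 17.5000 > continuation, so V_d = 17.5000 (exercise)
Node 0 (S = 50): continuation = e^(−0.1)·[0.7893·1.9068 + 0.2107·17.5000] = 4.6986; exercise value = 5.0000 > continuation, so V_0 = 5.0000 (exercise)

$5.00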